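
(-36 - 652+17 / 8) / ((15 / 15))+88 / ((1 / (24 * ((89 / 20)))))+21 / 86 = 14985963 / 1720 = 8712.77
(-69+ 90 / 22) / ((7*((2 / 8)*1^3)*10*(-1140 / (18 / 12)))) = 51 / 10450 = 0.00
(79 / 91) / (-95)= -79 / 8645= -0.01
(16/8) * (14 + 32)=92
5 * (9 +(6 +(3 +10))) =140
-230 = -230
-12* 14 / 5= -168 / 5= -33.60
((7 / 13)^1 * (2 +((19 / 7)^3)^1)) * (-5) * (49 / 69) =-12575 / 299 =-42.06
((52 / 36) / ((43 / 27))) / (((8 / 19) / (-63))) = -46683 / 344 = -135.71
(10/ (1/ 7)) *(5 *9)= 3150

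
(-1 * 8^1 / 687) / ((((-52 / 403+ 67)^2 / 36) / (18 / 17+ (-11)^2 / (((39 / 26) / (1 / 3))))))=-131495552 / 50188505391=-0.00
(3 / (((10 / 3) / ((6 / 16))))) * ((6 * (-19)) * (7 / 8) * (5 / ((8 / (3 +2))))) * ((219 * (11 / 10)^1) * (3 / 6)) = -25952157 / 2048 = -12671.95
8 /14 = 0.57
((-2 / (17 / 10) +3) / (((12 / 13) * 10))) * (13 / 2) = 5239 / 4080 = 1.28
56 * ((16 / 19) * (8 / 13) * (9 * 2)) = 129024 / 247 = 522.36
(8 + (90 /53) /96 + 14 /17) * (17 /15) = 8497 /848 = 10.02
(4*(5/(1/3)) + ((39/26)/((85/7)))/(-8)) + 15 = 101979/1360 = 74.98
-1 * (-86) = 86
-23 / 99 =-0.23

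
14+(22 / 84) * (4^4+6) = 1735 / 21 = 82.62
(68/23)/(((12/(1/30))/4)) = 34/1035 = 0.03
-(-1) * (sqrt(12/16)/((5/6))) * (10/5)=6 * sqrt(3)/5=2.08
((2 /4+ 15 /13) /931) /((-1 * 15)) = -0.00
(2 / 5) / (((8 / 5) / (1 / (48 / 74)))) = 37 / 96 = 0.39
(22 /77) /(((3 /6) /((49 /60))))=7 /15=0.47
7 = 7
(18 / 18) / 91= 0.01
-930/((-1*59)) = 930/59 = 15.76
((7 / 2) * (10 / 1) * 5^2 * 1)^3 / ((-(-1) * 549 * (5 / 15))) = 669921875 / 183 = 3660775.27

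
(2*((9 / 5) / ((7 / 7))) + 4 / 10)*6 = 24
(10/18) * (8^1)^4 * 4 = 9102.22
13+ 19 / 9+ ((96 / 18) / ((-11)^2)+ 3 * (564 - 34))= 1748014 / 1089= 1605.16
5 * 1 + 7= 12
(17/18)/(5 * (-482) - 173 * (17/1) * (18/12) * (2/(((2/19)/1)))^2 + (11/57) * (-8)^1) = -323/545477361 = -0.00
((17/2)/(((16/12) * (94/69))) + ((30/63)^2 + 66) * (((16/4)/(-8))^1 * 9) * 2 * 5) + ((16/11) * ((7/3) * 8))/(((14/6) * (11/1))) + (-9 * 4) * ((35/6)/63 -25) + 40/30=-9258151081/4458608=-2076.47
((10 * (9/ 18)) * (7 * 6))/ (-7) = -30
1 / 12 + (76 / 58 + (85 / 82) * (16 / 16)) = 2.43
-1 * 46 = -46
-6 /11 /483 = -2 /1771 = -0.00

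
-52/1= -52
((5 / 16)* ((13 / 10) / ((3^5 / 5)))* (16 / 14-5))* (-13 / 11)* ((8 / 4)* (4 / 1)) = 845 / 2772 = 0.30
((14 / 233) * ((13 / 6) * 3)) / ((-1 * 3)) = -91 / 699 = -0.13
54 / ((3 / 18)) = 324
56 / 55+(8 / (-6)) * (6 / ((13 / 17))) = -6752 / 715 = -9.44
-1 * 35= -35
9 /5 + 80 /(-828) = 1763 /1035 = 1.70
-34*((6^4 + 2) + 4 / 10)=-220728 / 5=-44145.60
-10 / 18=-5 / 9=-0.56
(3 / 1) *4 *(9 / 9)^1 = 12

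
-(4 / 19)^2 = -16 / 361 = -0.04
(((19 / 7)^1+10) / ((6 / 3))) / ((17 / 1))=89 / 238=0.37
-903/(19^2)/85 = -903/30685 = -0.03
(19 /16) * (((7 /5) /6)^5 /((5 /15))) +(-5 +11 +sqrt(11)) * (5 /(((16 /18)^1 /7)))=315 * sqrt(11) /8 +30618319333 /129600000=366.84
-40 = -40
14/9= 1.56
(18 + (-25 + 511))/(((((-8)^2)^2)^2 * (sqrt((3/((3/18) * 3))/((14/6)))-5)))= -2205/329252864-189 * sqrt(14)/329252864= -0.00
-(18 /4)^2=-81 /4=-20.25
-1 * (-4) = 4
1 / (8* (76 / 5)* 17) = 5 / 10336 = 0.00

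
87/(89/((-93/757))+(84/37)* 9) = -299367/2422493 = -0.12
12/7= 1.71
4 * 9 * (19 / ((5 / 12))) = 8208 / 5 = 1641.60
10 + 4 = 14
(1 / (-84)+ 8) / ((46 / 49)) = 8.51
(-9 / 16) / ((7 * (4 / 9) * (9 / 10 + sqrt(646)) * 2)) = 3645 / 28904512-2025 * sqrt(646) / 14452256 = -0.00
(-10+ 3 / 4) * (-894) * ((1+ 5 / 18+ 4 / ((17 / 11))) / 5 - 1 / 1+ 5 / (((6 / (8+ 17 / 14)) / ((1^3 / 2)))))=853186367 / 28560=29873.47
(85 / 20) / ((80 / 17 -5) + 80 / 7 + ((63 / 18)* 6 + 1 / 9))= 18207 / 138140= 0.13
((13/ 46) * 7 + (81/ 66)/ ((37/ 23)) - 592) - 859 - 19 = -13735010/ 9361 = -1467.26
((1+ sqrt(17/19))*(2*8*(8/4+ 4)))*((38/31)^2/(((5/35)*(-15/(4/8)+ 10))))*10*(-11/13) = 280896*sqrt(323)/12493+ 5337024/12493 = 831.29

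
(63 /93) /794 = 21 /24614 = 0.00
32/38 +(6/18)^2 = 163/171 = 0.95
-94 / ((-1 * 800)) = 47 / 400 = 0.12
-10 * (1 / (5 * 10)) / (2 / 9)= -9 / 10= -0.90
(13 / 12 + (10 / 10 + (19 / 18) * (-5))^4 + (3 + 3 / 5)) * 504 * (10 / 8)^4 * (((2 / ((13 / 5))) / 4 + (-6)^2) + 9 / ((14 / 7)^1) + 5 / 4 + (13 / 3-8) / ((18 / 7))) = 8870957996954375 / 524040192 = 16928010.74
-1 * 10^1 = -10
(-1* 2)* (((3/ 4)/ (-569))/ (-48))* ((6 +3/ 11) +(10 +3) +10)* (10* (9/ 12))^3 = -543375/ 801152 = -0.68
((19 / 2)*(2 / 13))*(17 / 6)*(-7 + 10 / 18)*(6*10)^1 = -187340 / 117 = -1601.20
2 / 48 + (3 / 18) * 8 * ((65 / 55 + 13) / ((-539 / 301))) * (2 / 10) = -210421 / 101640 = -2.07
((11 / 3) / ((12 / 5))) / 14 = 55 / 504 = 0.11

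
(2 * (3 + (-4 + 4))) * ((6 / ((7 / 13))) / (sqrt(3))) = 156 * sqrt(3) / 7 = 38.60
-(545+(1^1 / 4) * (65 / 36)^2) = -2829505 / 5184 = -545.82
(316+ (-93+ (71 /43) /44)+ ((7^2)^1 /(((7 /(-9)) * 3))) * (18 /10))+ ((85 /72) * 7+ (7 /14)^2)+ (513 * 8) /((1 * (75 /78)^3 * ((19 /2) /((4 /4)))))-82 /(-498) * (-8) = 29961382052761 /44166375000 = 678.38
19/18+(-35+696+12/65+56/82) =31800421/47970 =662.92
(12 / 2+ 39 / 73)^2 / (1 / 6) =1365174 / 5329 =256.18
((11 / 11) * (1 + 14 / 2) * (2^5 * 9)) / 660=192 / 55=3.49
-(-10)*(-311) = -3110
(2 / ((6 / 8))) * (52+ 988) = 8320 / 3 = 2773.33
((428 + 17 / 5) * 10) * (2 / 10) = 4314 / 5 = 862.80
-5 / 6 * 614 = -1535 / 3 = -511.67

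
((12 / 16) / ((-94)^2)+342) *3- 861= 5831769 / 35344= 165.00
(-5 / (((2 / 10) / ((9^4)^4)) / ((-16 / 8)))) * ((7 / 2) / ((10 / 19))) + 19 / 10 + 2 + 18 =3080646063966185772 / 5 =616129212793237154.40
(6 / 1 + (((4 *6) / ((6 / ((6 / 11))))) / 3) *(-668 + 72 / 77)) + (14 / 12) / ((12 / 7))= -29178257 / 60984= -478.46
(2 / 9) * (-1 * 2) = -4 / 9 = -0.44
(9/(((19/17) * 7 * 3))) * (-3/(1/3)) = -459/133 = -3.45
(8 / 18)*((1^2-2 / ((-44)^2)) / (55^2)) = 967 / 6588450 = 0.00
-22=-22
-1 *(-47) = 47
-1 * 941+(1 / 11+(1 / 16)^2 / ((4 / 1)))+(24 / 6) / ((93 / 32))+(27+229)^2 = 67668159487 / 1047552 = 64596.47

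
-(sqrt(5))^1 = -sqrt(5) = -2.24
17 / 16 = 1.06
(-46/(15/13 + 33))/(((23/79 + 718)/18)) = -1817/53835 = -0.03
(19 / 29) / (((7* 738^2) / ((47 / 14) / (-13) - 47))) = -54473 / 6707472408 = -0.00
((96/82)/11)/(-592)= -3/16687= -0.00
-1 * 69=-69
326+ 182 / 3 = 386.67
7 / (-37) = -7 / 37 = -0.19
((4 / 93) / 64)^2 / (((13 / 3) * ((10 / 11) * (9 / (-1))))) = -11 / 863516160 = -0.00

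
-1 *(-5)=5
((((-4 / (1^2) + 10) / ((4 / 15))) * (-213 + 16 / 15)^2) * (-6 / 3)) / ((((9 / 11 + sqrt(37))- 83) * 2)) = 1222830961 * sqrt(37) / 8127390 + 50247235852 / 4063695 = 13280.11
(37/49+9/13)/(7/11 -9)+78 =2280485/29302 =77.83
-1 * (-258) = 258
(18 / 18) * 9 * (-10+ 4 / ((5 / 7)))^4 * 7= 14758128 / 625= 23613.00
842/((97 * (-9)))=-842/873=-0.96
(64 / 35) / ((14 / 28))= 3.66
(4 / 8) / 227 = 1 / 454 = 0.00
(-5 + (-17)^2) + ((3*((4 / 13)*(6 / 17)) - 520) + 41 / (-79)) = -236.19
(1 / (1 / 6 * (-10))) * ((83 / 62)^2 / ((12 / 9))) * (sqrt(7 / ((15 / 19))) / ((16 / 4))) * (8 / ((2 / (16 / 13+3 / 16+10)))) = -1963365 * sqrt(1995) / 3198208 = -27.42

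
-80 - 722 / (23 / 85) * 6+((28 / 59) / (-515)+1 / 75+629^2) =379551.45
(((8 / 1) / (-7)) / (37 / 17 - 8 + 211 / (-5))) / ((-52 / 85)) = -7225 / 185731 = -0.04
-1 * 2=-2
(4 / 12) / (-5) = -1 / 15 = -0.07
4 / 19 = 0.21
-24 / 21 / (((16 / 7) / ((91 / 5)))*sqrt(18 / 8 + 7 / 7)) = -7*sqrt(13) / 5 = -5.05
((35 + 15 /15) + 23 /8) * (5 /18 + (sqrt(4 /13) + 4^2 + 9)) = 311 * sqrt(13) /52 + 141505 /144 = 1004.24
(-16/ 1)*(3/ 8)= -6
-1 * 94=-94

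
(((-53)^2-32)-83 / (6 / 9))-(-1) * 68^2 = 7276.50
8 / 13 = 0.62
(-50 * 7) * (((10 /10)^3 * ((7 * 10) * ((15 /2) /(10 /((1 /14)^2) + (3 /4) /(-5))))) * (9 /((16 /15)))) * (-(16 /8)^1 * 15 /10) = 186046875 /78394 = 2373.23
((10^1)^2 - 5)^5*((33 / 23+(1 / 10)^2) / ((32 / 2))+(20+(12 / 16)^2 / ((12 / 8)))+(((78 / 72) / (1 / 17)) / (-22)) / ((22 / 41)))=78165291739443875 / 534336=146284906387.45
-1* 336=-336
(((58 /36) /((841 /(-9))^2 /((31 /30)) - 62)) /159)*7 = 899 /106316728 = 0.00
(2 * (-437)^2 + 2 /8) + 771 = 1530837 /4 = 382709.25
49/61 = 0.80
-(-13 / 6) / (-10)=-13 / 60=-0.22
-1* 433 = -433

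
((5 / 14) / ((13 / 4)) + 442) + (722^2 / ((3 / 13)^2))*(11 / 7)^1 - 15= 12598220231 / 819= 15382442.28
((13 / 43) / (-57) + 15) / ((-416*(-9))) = 2297 / 573534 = 0.00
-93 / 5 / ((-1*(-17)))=-93 / 85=-1.09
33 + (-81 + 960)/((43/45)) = 40974/43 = 952.88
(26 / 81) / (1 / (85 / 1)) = 2210 / 81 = 27.28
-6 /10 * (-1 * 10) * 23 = 138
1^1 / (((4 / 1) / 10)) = 5 / 2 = 2.50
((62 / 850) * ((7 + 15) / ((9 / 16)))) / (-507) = -10912 / 1939275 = -0.01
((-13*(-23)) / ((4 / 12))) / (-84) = -299 / 28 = -10.68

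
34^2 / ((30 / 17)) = 9826 / 15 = 655.07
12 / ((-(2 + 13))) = -4 / 5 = -0.80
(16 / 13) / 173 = 16 / 2249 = 0.01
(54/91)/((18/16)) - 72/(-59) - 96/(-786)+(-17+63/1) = 33668802/703339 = 47.87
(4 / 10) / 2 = 1 / 5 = 0.20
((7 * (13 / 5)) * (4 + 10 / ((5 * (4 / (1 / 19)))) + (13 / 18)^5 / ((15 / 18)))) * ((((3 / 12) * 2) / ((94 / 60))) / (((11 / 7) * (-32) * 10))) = -81226753699 / 1649886796800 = -0.05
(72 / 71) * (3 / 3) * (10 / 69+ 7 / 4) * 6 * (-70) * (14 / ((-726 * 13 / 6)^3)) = 18451440 / 6355831171261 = 0.00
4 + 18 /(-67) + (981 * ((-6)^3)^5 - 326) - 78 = -30903848481253570 /67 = -461251469869456.27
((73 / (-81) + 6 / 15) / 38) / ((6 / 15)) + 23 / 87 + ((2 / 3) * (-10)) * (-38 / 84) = 4058003 / 1249668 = 3.25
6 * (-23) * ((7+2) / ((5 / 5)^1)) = -1242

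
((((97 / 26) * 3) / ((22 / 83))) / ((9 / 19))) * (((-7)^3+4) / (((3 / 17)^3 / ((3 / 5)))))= -84923646761 / 25740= -3299286.98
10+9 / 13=139 / 13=10.69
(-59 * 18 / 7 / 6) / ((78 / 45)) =-2655 / 182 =-14.59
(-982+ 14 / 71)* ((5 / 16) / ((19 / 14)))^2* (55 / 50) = -57.26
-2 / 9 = -0.22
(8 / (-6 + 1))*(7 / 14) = -4 / 5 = -0.80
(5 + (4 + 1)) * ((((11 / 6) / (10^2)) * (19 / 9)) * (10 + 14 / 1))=418 / 45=9.29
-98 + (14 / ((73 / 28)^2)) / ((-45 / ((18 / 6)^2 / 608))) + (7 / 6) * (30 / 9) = -428801072 / 4556295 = -94.11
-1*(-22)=22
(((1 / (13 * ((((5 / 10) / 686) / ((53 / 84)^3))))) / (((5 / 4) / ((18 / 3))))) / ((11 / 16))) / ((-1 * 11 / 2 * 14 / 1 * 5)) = -0.48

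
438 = 438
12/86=6/43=0.14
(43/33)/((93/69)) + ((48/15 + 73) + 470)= 2798758/5115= 547.17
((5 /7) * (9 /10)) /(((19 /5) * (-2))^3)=-0.00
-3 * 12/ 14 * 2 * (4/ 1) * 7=-144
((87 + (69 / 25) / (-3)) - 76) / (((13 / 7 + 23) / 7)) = 2058 / 725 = 2.84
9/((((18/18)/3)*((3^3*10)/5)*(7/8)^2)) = 32/49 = 0.65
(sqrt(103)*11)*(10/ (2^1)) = 558.19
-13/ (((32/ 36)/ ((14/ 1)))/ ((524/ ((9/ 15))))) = -178815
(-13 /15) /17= -13 /255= -0.05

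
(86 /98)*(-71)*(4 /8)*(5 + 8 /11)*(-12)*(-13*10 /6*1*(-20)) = 71440200 /77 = 927794.81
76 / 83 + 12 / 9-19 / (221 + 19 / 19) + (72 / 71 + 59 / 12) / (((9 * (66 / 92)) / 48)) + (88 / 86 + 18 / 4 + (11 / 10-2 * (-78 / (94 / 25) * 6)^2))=-1902667954771018651 / 61511849586990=-30931.73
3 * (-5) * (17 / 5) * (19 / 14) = -969 / 14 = -69.21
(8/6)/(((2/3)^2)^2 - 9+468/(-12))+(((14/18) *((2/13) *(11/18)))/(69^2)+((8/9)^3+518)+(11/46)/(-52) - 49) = 469.67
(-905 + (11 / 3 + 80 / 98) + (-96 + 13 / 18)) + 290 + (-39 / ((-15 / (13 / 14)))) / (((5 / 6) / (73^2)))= 324864403 / 22050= 14733.08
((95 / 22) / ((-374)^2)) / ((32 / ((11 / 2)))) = 95 / 17904128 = 0.00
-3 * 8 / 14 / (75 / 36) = -144 / 175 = -0.82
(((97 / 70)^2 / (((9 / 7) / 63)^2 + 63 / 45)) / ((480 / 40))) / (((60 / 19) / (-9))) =-8759779 / 26899200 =-0.33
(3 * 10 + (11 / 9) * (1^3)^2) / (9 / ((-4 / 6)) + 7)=-562 / 117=-4.80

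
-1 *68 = -68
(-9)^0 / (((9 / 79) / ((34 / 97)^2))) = 91324 / 84681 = 1.08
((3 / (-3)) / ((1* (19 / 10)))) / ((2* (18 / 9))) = -0.13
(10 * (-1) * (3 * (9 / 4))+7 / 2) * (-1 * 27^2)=46656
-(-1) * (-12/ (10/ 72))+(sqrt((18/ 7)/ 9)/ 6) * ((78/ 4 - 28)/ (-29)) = -432/ 5+17 * sqrt(14)/ 2436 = -86.37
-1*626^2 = -391876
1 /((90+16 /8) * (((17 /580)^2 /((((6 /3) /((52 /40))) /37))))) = 1682000 /3197207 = 0.53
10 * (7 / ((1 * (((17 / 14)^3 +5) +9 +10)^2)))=527067520 / 5008251361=0.11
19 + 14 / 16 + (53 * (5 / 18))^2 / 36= 302047 / 11664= 25.90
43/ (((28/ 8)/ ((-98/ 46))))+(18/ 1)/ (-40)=-12247/ 460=-26.62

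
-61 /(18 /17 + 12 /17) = -1037 /30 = -34.57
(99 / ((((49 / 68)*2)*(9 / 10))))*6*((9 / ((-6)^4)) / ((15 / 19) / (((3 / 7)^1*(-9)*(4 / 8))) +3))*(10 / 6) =2.05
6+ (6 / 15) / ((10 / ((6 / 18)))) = 451 / 75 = 6.01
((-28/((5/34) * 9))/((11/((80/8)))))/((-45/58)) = 24.79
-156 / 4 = -39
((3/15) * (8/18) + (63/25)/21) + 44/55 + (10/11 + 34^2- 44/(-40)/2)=11468833/9900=1158.47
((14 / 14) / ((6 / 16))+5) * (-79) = -1817 / 3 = -605.67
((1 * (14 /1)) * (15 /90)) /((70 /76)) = 38 /15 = 2.53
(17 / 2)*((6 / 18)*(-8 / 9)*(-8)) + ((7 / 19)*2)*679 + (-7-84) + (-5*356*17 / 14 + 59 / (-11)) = -68626204 / 39501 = -1737.33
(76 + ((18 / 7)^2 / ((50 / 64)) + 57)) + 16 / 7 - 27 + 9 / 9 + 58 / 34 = 2487656 / 20825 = 119.46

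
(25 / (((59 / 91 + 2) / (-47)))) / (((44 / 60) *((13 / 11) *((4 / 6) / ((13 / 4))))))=-4811625 / 1928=-2495.66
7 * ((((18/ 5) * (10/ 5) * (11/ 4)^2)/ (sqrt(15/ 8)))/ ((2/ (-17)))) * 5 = -43197 * sqrt(30)/ 20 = -11829.99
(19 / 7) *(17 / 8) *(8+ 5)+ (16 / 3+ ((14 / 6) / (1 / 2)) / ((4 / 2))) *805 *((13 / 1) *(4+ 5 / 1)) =40440959 / 56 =722159.98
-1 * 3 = -3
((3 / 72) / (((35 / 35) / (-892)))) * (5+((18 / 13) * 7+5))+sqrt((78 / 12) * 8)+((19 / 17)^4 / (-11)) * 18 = -26315743006 / 35830509+2 * sqrt(13) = -727.24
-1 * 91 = -91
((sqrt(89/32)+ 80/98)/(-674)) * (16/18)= -0.00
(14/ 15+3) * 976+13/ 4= 230531/ 60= 3842.18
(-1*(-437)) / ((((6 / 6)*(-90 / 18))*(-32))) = 437 / 160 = 2.73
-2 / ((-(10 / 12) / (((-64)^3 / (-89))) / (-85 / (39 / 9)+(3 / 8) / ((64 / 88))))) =-135017.19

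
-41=-41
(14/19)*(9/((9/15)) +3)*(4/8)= 6.63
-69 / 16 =-4.31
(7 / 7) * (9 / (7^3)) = 9 / 343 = 0.03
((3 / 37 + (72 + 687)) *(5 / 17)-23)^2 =15866677369 / 395641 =40103.72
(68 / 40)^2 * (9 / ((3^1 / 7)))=60.69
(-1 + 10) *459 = 4131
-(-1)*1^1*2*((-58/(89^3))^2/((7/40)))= 269120/3478869036727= 0.00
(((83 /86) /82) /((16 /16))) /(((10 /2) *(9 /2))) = 83 /158670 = 0.00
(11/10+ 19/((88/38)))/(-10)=-2047/2200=-0.93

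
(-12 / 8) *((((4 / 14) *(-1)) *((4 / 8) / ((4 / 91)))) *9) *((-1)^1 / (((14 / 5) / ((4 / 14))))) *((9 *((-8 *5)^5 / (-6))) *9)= -303264000000 / 49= -6189061224.49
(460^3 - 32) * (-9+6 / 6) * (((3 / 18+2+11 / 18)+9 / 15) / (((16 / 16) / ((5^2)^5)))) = -231172924000000000 / 9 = -25685880444444444.44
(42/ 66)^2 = 0.40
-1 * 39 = -39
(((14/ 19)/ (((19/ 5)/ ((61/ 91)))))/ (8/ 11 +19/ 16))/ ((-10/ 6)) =-64416/ 1581541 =-0.04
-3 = -3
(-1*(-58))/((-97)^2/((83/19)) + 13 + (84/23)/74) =2048357/76527918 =0.03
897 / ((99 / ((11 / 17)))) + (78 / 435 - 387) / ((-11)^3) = 6.15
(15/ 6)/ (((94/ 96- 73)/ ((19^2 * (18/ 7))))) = -32.22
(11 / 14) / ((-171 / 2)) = -11 / 1197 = -0.01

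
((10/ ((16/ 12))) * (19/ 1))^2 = 81225/ 4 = 20306.25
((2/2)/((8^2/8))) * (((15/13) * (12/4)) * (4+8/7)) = 405/182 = 2.23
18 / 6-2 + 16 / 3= 19 / 3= 6.33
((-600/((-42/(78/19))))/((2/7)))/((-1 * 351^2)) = -100/60021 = -0.00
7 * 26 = 182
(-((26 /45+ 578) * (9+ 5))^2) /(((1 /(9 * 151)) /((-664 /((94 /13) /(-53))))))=-4589219708474023168 /10575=-433968766758772.88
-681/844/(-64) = 681/54016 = 0.01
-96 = -96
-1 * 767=-767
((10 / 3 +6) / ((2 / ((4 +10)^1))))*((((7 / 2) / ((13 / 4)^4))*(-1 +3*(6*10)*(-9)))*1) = -284673536 / 85683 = -3322.40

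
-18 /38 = -9 /19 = -0.47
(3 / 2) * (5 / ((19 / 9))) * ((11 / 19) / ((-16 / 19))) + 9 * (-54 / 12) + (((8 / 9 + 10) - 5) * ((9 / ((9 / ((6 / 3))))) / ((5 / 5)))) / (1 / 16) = 796187 / 5472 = 145.50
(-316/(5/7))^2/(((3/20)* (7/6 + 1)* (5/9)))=352291968/325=1083975.29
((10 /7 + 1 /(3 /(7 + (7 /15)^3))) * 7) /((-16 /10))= -16.61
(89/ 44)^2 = 7921/ 1936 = 4.09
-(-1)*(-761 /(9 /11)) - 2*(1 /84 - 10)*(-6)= -66148 /63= -1049.97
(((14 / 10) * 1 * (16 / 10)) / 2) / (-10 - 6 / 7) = -49 / 475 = -0.10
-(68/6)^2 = -1156/9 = -128.44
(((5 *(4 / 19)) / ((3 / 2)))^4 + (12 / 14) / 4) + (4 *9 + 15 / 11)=61481817787 / 1625624154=37.82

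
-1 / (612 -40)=-1 / 572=-0.00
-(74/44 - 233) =5089/22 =231.32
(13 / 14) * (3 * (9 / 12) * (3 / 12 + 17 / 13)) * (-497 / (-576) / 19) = 5751 / 38912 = 0.15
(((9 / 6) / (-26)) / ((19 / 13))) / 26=-3 / 1976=-0.00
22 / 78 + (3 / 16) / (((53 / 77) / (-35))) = -305987 / 33072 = -9.25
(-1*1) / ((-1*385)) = 1 / 385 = 0.00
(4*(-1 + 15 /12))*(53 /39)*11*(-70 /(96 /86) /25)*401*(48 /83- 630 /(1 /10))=3066033886993 /32370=94718377.73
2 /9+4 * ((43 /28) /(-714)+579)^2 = 44662723686691 /33306672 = 1340954.26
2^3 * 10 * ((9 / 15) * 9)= 432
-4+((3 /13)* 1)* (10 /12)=-99 /26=-3.81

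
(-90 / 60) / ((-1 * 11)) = 3 / 22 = 0.14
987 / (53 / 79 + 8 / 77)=2001307 / 1571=1273.91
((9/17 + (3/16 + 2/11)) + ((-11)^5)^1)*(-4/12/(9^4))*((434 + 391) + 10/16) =3182697869315/471132288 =6755.42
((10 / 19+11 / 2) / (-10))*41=-9389 / 380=-24.71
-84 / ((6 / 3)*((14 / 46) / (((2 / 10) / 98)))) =-69 / 245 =-0.28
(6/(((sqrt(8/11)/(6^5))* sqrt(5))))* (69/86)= 19630.19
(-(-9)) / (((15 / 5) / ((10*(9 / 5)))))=54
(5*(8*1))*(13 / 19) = 520 / 19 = 27.37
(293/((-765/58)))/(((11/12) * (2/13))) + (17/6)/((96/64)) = -1309637/8415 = -155.63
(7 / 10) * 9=6.30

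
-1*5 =-5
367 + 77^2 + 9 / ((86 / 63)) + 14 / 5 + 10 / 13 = 35251447 / 5590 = 6306.16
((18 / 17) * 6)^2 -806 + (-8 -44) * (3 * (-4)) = -40934 / 289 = -141.64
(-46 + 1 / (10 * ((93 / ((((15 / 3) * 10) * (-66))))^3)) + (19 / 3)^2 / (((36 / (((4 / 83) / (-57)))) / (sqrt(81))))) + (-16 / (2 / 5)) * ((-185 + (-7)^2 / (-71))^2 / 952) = -238794575257588025 / 40048900442649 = -5962.58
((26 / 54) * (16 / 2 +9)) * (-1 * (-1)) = 221 / 27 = 8.19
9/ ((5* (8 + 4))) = 3/ 20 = 0.15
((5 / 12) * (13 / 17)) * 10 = 3.19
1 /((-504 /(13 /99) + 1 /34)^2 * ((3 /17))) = 3321188 /8633837986203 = 0.00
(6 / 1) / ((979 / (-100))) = -600 / 979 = -0.61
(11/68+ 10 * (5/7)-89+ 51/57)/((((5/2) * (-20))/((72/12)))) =2192283/226100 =9.70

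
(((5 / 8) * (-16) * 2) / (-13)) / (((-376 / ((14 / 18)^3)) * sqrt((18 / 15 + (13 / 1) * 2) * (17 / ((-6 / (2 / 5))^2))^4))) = -1071875 * sqrt(170) / 216132696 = -0.06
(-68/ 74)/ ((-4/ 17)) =289/ 74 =3.91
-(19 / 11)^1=-19 / 11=-1.73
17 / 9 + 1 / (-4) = 59 / 36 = 1.64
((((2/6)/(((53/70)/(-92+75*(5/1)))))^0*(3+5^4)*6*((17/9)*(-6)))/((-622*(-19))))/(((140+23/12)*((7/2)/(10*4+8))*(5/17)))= -418157568/352205945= -1.19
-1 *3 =-3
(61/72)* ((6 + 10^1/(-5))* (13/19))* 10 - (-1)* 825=145040/171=848.19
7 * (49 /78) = 343 /78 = 4.40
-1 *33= -33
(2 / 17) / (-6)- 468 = -23869 / 51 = -468.02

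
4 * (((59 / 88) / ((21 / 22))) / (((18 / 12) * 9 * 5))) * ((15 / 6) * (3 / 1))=59 / 189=0.31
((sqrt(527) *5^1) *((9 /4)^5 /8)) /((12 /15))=1476225 *sqrt(527) /32768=1034.21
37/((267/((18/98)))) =111/4361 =0.03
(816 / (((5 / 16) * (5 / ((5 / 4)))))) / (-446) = -1632 / 1115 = -1.46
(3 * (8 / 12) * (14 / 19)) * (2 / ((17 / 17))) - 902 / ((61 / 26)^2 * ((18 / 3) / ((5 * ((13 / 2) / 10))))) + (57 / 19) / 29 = -527191694 / 6150813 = -85.71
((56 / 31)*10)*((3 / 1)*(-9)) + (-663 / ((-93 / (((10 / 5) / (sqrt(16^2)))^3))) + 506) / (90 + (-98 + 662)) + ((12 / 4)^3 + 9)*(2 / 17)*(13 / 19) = -484.07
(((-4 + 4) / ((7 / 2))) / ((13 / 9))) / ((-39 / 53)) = 0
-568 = -568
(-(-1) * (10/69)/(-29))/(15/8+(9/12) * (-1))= -80/18009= -0.00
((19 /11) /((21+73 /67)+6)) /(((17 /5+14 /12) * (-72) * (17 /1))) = -6365 /578579496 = -0.00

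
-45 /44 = -1.02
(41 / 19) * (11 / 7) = 451 / 133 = 3.39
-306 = -306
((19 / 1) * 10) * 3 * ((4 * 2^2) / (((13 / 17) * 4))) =2981.54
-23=-23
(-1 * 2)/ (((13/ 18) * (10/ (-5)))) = 18/ 13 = 1.38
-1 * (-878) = 878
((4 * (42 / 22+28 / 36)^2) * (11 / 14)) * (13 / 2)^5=938257411 / 3564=263259.66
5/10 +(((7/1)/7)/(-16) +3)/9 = 119/144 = 0.83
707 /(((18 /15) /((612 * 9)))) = 3245130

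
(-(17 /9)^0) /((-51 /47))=47 /51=0.92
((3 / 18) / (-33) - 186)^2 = 1356375241 / 39204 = 34597.88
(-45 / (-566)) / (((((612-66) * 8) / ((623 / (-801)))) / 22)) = -55 / 176592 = -0.00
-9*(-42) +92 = 470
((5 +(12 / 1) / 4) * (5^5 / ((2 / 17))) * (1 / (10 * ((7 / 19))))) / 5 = 80750 / 7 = 11535.71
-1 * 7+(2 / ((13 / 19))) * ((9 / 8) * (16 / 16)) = -193 / 52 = -3.71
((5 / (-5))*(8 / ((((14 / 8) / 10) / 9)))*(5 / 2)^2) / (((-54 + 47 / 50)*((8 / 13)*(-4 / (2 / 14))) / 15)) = -5484375 / 129997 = -42.19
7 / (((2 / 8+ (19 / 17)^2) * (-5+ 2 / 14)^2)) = 343 / 1733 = 0.20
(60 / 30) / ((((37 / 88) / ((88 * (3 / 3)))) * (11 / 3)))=114.16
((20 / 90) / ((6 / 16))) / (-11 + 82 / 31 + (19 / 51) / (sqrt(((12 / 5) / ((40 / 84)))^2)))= -118048 / 1649609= -0.07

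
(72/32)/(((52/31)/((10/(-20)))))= -279/416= -0.67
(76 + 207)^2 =80089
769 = 769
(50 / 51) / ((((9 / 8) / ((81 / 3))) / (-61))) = -24400 / 17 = -1435.29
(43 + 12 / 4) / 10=23 / 5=4.60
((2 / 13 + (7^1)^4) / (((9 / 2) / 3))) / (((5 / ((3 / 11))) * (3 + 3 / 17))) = 35377 / 1287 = 27.49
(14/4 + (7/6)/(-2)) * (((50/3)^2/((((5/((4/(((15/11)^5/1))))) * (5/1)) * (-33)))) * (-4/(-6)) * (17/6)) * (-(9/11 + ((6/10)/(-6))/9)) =253105622/199290375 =1.27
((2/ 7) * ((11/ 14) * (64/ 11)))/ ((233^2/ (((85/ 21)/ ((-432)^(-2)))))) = 338411520/ 18621127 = 18.17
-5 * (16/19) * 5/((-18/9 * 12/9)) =150/19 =7.89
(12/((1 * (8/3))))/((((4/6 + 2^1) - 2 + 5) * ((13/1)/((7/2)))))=0.21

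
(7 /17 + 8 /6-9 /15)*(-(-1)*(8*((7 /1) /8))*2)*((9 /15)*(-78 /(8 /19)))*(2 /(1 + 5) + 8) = -14849.06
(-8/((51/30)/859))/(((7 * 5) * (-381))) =13744/45339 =0.30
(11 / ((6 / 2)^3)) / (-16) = -11 / 432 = -0.03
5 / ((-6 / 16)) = -40 / 3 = -13.33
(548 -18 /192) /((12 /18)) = 52599 /64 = 821.86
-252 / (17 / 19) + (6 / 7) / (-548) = -9183435 / 32606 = -281.65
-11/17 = -0.65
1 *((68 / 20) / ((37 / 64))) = 1088 / 185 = 5.88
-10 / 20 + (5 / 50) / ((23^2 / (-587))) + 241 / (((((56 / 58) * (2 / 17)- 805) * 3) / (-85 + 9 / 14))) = 344209294237 / 44081511810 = 7.81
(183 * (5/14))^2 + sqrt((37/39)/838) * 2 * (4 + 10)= 4272.50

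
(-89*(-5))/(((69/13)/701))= 4055285/69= 58772.25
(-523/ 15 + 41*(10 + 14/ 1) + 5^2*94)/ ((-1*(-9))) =49487/ 135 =366.57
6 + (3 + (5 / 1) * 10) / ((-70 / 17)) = -481 / 70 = -6.87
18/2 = 9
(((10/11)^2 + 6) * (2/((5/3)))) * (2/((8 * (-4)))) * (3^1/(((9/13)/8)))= -10738/605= -17.75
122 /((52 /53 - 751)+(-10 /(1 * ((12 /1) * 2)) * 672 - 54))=-6466 /57453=-0.11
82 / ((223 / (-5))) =-410 / 223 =-1.84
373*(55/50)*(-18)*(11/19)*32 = -12998304/95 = -136824.25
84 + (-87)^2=7653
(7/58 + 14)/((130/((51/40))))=3213/23200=0.14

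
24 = 24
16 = 16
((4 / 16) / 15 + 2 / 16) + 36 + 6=5057 / 120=42.14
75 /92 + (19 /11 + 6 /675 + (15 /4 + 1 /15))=362501 /56925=6.37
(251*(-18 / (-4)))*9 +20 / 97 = 1972147 / 194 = 10165.71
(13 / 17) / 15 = 0.05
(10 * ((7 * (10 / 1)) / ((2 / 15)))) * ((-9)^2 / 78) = 70875 / 13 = 5451.92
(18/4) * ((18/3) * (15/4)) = 405/4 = 101.25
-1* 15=-15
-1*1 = -1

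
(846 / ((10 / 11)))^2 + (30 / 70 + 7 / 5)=151553183 / 175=866018.19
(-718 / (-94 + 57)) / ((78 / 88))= 31592 / 1443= 21.89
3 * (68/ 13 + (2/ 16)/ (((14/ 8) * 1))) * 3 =8685/ 182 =47.72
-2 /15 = -0.13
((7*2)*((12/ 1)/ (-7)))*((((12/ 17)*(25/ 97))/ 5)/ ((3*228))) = -40/ 31331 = -0.00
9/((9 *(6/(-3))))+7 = 13/2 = 6.50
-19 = -19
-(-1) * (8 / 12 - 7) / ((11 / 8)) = -152 / 33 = -4.61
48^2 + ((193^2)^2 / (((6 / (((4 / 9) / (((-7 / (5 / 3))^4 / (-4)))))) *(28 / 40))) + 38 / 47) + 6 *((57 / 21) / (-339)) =-367997512675363040 / 195215943699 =-1885079.19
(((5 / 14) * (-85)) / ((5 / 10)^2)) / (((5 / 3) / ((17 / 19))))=-8670 / 133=-65.19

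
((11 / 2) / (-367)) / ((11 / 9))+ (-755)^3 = -315890754259 / 734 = -430368875.01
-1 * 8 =-8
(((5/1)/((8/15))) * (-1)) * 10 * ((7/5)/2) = -525/8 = -65.62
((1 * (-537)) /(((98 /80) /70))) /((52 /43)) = -2309100 /91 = -25374.73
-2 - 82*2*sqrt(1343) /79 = -164*sqrt(1343) /79 - 2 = -78.08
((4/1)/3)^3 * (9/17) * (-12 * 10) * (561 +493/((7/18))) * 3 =-5783040/7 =-826148.57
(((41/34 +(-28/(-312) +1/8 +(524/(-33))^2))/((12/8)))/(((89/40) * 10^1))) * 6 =976371146/21419541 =45.58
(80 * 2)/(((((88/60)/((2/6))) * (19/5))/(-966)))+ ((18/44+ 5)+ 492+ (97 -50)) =-3636437/418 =-8699.61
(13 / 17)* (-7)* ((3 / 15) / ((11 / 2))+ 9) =-48.37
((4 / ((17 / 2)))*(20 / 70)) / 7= 16 / 833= 0.02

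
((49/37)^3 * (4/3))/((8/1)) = 117649/303918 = 0.39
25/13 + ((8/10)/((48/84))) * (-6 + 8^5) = 2981467/65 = 45868.72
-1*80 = -80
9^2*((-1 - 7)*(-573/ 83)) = 371304/ 83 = 4473.54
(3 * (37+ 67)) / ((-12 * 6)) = -13 / 3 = -4.33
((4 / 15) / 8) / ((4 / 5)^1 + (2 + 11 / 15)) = 1 / 106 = 0.01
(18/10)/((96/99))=297/160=1.86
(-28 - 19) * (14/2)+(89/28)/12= -328.74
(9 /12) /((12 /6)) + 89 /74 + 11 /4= 1281 /296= 4.33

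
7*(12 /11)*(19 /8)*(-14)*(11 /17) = -2793 /17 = -164.29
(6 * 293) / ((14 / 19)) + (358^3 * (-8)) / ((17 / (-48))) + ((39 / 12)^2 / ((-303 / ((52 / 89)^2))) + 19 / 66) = 1036411880.72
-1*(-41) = 41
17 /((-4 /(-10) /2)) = 85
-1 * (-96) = 96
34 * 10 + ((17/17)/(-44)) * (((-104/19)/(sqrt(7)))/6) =13 * sqrt(7)/4389 + 340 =340.01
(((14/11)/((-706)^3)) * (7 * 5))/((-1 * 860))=49/332893441936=0.00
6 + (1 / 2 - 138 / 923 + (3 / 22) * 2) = 134491 / 20306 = 6.62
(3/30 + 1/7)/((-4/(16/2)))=-0.49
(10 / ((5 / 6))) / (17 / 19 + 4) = 76 / 31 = 2.45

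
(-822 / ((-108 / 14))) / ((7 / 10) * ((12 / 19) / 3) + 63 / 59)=87.69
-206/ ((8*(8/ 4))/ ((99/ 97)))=-10197/ 776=-13.14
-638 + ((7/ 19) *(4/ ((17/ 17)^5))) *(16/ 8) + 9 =-11895/ 19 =-626.05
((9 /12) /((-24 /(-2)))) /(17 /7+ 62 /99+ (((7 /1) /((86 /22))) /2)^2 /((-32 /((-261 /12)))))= 41003424 /2361603835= 0.02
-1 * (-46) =46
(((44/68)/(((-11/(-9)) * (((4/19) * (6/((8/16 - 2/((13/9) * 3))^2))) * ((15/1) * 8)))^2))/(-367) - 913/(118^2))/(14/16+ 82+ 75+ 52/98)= -35917647634679124209/86770417487571344384000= -0.00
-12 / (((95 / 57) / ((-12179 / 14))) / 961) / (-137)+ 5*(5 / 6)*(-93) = -425060809 / 9590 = -44323.34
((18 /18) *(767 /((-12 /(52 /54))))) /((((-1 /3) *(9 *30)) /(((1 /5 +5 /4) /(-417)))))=-289159 /121597200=-0.00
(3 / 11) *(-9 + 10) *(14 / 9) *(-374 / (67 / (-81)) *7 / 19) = 89964 / 1273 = 70.67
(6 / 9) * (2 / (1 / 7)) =28 / 3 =9.33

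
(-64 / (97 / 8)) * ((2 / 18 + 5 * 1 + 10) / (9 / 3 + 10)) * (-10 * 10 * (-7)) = -48742400 / 11349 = -4294.86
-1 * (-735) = 735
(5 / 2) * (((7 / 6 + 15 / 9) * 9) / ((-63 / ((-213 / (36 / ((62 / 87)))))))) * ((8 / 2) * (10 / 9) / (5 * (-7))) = -187085 / 345303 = -0.54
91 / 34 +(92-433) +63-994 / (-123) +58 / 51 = -1112851 / 4182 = -266.10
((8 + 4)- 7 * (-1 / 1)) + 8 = 27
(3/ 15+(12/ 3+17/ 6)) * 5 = 35.17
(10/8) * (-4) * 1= -5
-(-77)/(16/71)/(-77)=-71/16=-4.44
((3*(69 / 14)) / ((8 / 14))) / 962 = 207 / 7696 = 0.03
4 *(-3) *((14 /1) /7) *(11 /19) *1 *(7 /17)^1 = -1848 /323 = -5.72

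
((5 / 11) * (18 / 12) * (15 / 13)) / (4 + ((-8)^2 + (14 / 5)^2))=1875 / 180752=0.01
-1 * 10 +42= 32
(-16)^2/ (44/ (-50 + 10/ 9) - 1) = -2560/ 19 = -134.74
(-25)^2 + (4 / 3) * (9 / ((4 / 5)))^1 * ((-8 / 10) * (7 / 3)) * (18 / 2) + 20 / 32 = 2989 / 8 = 373.62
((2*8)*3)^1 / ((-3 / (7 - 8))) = 16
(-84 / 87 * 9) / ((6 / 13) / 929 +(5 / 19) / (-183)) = 10581915708 / 1146167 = 9232.44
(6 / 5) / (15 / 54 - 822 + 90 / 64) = -1728 / 1181255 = -0.00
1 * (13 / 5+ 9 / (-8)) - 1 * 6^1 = -181 / 40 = -4.52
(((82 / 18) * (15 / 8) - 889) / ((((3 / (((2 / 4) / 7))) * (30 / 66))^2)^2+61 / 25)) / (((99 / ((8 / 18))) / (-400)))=140626805000 / 11814937773543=0.01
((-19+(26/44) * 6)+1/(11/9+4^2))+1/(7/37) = -120672/11935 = -10.11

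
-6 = -6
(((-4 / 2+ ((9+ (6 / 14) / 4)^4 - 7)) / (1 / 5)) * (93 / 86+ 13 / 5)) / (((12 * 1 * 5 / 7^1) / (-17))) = -37879194500277 / 151029760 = -250806.16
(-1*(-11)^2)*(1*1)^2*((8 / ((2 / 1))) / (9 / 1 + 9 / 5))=-44.81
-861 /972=-287 /324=-0.89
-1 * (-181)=181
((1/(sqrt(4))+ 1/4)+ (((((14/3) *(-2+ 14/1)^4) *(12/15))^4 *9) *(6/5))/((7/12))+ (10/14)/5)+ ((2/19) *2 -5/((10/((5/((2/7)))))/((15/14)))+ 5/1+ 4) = 664957624527067447957.33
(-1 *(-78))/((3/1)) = 26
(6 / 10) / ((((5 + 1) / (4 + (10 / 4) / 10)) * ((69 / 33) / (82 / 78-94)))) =-135575 / 7176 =-18.89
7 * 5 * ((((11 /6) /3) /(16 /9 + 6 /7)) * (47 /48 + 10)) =1420265 /15936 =89.12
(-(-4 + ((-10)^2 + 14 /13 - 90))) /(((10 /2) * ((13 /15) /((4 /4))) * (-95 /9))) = 2484 /16055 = 0.15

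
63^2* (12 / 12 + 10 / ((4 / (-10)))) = -95256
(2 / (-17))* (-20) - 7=-79 / 17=-4.65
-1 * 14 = -14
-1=-1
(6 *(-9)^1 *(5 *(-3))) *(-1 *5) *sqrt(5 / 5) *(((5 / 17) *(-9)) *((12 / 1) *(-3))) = -6561000 / 17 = -385941.18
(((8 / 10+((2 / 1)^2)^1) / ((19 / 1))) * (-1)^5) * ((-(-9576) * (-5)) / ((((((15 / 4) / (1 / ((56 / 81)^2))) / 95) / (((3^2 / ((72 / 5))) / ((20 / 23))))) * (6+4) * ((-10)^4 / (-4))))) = -25804413 / 1400000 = -18.43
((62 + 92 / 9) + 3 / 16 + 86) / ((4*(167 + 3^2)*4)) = 22811 / 405504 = 0.06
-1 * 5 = -5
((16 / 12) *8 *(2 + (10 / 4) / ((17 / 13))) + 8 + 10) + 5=3301 / 51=64.73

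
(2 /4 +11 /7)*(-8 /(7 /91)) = -1508 /7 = -215.43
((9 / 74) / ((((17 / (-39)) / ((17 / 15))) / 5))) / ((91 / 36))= -162 / 259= -0.63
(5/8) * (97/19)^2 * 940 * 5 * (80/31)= 2211115000/11191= 197579.75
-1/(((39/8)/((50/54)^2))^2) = -25000000/808321761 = -0.03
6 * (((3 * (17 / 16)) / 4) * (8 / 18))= 17 / 8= 2.12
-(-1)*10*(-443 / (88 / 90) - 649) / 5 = -48491 / 22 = -2204.14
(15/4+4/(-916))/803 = 47/10076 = 0.00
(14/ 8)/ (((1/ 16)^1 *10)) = 2.80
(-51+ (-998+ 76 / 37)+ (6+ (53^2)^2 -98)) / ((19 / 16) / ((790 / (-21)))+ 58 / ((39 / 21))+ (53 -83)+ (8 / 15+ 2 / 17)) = 2446262807089920 / 573689699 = 4264087.03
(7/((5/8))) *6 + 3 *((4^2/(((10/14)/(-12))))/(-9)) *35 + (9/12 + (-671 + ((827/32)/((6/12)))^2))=6661821/1280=5204.55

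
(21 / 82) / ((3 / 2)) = 0.17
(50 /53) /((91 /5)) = 0.05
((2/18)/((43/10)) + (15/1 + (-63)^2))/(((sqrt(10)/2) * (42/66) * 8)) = 8479999 * sqrt(10)/54180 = 494.94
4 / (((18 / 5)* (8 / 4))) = 5 / 9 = 0.56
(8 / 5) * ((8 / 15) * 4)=256 / 75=3.41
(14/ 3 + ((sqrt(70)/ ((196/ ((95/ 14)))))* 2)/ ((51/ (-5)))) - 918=-2740/ 3 - 475* sqrt(70)/ 69972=-913.39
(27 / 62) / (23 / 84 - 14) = -1134 / 35743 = -0.03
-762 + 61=-701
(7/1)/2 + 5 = 17/2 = 8.50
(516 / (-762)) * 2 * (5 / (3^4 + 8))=-860 / 11303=-0.08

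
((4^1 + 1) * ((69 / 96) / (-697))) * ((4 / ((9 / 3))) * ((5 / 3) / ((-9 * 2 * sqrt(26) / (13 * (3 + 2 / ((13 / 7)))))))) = 30475 * sqrt(26) / 23486112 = 0.01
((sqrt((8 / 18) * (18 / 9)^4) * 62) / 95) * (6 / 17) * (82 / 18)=40672 / 14535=2.80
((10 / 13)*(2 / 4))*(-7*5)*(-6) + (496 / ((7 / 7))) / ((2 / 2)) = 7498 / 13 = 576.77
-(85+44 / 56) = -85.79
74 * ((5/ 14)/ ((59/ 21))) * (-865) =-480075/ 59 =-8136.86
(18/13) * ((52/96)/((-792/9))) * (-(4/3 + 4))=1/22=0.05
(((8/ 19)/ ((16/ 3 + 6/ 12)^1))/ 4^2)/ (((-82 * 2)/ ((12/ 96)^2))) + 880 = 6142259197/ 6979840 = 880.00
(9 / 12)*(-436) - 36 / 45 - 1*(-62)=-1329 / 5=-265.80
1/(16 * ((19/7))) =7/304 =0.02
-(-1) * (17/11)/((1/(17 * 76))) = 1996.73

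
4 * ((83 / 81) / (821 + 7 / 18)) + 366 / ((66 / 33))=24351559 / 133065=183.00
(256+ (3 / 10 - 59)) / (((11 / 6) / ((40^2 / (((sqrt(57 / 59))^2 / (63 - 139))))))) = -149000960 / 11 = -13545541.82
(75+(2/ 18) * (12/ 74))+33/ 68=569899/ 7548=75.50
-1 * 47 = -47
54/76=27/38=0.71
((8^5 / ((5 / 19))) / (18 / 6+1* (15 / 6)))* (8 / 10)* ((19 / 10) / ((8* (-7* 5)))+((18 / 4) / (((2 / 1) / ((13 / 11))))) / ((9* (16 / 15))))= 2590683136 / 529375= 4893.85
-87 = -87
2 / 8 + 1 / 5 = 9 / 20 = 0.45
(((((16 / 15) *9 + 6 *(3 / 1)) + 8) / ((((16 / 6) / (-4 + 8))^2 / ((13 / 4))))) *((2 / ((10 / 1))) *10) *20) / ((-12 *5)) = -3471 / 20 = -173.55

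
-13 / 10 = -1.30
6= 6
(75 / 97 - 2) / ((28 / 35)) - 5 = -2535 / 388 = -6.53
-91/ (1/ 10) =-910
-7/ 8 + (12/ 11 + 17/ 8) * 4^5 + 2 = 289891/ 88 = 3294.22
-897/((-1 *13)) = 69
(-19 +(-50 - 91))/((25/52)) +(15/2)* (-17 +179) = 4411/5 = 882.20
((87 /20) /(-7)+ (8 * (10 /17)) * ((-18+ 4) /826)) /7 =-98461 /982940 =-0.10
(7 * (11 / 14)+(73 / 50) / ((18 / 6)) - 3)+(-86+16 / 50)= -6202 / 75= -82.69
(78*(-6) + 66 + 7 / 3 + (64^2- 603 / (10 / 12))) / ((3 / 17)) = 758047 / 45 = 16845.49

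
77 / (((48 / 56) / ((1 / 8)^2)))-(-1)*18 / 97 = 59195 / 37248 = 1.59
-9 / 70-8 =-569 / 70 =-8.13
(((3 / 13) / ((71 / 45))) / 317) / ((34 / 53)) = 7155 / 9948094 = 0.00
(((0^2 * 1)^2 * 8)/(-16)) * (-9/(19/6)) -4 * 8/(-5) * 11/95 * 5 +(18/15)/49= 17362/4655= 3.73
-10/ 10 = -1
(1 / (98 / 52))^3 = 17576 / 117649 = 0.15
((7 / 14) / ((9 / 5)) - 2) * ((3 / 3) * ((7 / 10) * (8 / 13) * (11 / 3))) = -4774 / 1755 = -2.72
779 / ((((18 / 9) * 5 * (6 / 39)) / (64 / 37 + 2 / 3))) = 1346891 / 1110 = 1213.42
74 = 74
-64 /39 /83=-64 /3237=-0.02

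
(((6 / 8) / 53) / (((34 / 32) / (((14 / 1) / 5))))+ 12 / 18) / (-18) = -4757 / 121635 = -0.04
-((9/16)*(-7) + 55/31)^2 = -1151329/246016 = -4.68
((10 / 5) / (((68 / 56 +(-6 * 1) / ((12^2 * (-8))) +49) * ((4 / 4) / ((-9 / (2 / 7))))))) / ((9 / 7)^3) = -1075648 / 1822365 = -0.59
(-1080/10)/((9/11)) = -132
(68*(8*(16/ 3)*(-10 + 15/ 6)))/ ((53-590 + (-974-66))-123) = 64/ 5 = 12.80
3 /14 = 0.21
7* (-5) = -35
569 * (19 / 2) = 10811 / 2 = 5405.50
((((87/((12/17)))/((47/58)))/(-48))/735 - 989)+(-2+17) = -974.00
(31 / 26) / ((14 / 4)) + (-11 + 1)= -879 / 91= -9.66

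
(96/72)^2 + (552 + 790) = 12094/9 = 1343.78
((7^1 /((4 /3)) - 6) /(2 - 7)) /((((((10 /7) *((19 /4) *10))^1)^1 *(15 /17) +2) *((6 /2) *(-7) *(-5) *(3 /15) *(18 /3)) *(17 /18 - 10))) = -51 /24003380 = -0.00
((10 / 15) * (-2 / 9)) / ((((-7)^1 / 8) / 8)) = 256 / 189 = 1.35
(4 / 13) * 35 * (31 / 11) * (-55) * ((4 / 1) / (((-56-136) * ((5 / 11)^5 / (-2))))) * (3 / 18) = -34948067 / 58500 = -597.40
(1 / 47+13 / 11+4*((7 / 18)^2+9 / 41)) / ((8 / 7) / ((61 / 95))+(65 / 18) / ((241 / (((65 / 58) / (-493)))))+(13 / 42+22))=27141164909648692 / 243407699973398367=0.11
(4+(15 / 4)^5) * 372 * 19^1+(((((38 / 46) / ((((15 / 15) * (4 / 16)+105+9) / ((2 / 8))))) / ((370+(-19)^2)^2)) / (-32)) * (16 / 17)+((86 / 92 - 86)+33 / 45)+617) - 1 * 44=1932361321198676308817 / 366656117786880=5270227.95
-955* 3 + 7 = -2858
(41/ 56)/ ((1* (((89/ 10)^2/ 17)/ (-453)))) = -7893525/ 110894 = -71.18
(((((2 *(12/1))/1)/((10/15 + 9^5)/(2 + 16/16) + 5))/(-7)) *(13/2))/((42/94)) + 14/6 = 30355777/13023759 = 2.33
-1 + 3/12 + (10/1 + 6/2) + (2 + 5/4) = 15.50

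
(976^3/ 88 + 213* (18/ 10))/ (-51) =-581092447/ 2805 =-207163.08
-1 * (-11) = 11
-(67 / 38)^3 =-300763 / 54872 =-5.48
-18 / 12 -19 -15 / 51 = -707 / 34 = -20.79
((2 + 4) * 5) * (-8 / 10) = -24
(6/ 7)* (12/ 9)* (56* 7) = 448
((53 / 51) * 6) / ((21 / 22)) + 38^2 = 1450.53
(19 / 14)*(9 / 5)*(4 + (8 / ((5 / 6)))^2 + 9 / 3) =423909 / 1750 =242.23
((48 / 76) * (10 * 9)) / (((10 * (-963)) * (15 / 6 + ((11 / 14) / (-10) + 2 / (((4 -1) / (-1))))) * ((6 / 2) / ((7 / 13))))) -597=-11628481041 / 19478173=-597.00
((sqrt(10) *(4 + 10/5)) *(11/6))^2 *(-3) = -3630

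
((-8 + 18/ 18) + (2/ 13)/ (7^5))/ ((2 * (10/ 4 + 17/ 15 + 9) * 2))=-22941525/ 165616178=-0.14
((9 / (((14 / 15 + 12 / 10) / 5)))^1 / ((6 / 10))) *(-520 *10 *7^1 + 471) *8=-40420125 / 4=-10105031.25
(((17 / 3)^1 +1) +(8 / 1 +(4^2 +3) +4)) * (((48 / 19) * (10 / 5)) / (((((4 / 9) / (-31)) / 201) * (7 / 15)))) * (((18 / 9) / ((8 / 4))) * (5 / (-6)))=633692700 / 133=4764606.77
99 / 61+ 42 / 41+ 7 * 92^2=148185869 / 2501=59250.65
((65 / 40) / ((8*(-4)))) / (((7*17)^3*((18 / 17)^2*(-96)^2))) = -13 / 4457285812224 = -0.00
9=9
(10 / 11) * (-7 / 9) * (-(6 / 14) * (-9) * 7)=-210 / 11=-19.09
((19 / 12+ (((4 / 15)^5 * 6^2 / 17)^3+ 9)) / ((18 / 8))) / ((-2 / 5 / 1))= -124931107177954078819 / 10624062634277343750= -11.76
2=2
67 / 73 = 0.92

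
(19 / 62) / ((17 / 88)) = 836 / 527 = 1.59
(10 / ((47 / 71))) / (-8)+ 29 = 5097 / 188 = 27.11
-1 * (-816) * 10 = 8160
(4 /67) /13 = 4 /871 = 0.00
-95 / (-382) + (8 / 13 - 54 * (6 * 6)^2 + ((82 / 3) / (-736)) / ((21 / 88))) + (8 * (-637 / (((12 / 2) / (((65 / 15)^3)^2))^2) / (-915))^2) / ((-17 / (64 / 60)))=-704388061907748707209613448455385763961 / 1952450788518080535001897125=-360771224580.97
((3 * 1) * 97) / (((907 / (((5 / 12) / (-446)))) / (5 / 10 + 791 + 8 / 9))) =-6917555 / 29125584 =-0.24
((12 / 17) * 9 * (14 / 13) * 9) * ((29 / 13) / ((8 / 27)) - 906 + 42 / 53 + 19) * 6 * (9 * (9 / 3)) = -1334623096674 / 152269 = -8764903.54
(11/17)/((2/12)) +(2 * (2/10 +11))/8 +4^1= 908/85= 10.68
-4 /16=-1 /4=-0.25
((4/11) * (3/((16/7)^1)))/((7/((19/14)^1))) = 57/616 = 0.09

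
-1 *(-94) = 94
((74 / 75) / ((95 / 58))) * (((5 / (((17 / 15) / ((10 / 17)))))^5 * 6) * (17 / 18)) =905343750000000 / 2253169653443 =401.81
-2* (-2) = 4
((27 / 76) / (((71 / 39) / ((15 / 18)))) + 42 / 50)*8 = 270507 / 33725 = 8.02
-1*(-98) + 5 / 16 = 1573 / 16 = 98.31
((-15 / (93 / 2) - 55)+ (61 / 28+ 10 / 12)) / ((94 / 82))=-45.63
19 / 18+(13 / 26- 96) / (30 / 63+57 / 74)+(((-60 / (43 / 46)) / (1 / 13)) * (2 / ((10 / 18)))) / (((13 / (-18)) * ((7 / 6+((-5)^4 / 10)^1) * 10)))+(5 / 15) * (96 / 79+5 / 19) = -147289472042773 / 2149090207290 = -68.54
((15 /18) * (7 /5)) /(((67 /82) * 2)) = 287 /402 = 0.71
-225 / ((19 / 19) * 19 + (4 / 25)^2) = -140625 / 11891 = -11.83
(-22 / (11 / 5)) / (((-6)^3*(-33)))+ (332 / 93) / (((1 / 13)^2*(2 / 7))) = 233296909 / 110484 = 2111.59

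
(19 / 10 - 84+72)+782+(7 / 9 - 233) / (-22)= 70421 / 90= 782.46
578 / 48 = 289 / 24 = 12.04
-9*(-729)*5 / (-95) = -6561 / 19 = -345.32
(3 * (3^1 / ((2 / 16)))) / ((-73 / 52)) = -3744 / 73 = -51.29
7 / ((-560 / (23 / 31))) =-23 / 2480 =-0.01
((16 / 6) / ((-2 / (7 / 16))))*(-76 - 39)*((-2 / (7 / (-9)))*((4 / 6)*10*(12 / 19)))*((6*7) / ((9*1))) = 64400 / 19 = 3389.47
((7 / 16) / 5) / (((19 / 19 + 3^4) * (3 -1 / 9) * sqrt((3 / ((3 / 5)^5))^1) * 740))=567 * sqrt(5) / 15776800000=0.00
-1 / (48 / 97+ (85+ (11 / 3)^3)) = -2619 / 353018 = -0.01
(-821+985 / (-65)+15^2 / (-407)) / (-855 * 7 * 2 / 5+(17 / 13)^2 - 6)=57551195 / 164961577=0.35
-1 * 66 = -66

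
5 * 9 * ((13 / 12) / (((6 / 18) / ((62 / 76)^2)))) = 97.33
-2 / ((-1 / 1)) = 2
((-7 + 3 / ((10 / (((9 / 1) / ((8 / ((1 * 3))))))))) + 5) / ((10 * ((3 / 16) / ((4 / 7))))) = -158 / 525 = -0.30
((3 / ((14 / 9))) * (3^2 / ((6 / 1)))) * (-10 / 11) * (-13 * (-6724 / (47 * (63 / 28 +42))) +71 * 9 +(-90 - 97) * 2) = -344814705 / 427042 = -807.45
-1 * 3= -3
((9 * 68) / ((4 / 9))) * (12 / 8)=4131 / 2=2065.50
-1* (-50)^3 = 125000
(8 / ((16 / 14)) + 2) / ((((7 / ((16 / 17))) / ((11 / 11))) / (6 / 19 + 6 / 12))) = 0.99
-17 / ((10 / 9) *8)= -1.91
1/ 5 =0.20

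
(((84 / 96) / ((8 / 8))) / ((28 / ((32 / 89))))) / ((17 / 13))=0.01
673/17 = 39.59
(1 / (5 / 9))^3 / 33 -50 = -68507 / 1375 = -49.82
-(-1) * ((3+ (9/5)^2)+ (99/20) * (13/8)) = 11427/800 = 14.28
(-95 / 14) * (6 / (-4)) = 10.18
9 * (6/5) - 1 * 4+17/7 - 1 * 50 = -1427/35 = -40.77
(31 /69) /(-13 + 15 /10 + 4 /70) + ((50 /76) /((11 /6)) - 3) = -30962018 /11551221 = -2.68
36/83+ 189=15723/83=189.43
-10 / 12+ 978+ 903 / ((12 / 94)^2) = 225545 / 4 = 56386.25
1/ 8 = 0.12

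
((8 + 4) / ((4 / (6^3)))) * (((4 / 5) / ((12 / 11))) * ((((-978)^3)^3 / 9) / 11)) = -19645402663991417462990548992 / 5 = -3929080532798283492598110000.00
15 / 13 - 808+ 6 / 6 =-10476 / 13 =-805.85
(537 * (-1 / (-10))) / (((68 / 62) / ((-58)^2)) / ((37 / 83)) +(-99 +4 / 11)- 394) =-1899350563 / 17424353175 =-0.11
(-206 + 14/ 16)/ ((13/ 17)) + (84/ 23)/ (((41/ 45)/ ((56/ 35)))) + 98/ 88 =-281255287/ 1078792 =-260.71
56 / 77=8 / 11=0.73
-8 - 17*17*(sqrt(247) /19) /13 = -289*sqrt(247) /247 - 8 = -26.39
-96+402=306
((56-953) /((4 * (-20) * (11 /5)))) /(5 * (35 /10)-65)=-897 /8360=-0.11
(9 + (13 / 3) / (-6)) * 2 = 149 / 9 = 16.56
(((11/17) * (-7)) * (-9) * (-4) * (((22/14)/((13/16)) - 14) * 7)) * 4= 12174624/221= 55088.80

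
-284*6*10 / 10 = -1704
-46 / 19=-2.42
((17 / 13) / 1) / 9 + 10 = 1187 / 117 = 10.15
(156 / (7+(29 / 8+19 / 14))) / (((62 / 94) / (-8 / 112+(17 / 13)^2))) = 8746512 / 270413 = 32.35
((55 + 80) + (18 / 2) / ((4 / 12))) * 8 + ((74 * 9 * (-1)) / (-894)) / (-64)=12358545 / 9536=1295.99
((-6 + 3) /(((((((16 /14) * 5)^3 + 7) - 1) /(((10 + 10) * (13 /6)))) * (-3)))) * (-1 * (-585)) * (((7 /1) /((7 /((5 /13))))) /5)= 334425 /33029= 10.13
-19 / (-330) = 19 / 330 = 0.06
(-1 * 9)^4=6561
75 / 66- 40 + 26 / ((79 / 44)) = -42377 / 1738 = -24.38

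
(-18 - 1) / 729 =-19 / 729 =-0.03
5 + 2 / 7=37 / 7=5.29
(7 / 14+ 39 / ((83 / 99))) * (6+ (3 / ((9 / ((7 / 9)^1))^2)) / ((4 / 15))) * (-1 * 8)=-138468505 / 60507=-2288.47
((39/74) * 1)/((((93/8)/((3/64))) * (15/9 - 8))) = -0.00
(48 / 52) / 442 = 6 / 2873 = 0.00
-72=-72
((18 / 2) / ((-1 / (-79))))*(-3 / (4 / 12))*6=-38394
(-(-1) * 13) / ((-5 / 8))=-104 / 5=-20.80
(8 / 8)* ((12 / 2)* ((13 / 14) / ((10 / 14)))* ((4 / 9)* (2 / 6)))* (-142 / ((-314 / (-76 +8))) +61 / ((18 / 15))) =491842 / 21195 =23.21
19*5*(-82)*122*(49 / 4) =-11642155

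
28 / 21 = 4 / 3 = 1.33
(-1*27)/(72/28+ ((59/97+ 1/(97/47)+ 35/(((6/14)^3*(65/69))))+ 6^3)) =-2144961/54947201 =-0.04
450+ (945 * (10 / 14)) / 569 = 256725 / 569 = 451.19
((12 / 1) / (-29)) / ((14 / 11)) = -66 / 203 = -0.33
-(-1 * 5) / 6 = 5 / 6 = 0.83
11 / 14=0.79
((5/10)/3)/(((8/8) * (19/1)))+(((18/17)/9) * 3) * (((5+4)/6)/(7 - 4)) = 359/1938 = 0.19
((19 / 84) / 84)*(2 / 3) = 19 / 10584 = 0.00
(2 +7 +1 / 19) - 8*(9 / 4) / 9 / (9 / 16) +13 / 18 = 709 / 114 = 6.22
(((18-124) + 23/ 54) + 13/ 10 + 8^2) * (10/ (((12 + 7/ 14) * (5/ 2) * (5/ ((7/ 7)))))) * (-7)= 304472/ 16875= 18.04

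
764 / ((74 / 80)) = 30560 / 37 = 825.95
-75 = -75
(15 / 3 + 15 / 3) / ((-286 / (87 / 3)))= -145 / 143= -1.01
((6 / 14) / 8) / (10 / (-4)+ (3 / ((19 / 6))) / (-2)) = -57 / 3164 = -0.02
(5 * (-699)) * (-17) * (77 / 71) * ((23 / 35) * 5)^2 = 345735885 / 497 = 695645.64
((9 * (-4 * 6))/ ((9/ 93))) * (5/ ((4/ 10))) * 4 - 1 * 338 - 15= -111953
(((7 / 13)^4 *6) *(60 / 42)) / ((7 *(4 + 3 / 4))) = 11760 / 542659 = 0.02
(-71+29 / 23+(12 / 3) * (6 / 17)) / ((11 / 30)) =-801480 / 4301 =-186.35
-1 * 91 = -91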